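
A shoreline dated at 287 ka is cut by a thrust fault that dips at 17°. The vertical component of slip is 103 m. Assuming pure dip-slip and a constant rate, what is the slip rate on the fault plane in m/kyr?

1.23 m/kyr

dip-slip = throw / sin(dip) = 103 m / sin(17°) = 352.3 m
rate = 352.3 m / 287 ka = 0.00123 m/yr = 1.23 m/kyr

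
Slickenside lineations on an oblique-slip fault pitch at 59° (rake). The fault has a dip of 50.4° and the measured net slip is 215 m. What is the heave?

dip-slip = net slip × sin(rake) = 215 m × sin(59°) = 184.3 m
heave = dip-slip × cos(dip) = 184.3 × cos(50.4°) = 117 m

117 m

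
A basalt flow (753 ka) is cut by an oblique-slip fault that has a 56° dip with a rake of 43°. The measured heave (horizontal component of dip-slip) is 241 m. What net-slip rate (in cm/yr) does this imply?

0.0839 cm/yr

dip-slip = heave / cos(dip) = 241 / cos(56°) = 431 m
net slip = dip-slip / sin(rake) = 431 / sin(43°) = 631.9 m
rate = 631.9 m / 753 ka = 0.000839 m/yr = 0.0839 cm/yr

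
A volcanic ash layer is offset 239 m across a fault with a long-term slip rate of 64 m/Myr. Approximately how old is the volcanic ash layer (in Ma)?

3.73 Ma

age = offset / rate = 239 m / (64 m/Myr) = 3.73e+06 yr = 3.73 Ma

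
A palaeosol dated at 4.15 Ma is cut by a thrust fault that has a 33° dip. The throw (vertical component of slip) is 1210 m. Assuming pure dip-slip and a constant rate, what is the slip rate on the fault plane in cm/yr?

0.0535 cm/yr

dip-slip = throw / sin(dip) = 1210 m / sin(33°) = 2222 m
rate = 2222 m / 4.15 Ma = 0.000535 m/yr = 0.0535 cm/yr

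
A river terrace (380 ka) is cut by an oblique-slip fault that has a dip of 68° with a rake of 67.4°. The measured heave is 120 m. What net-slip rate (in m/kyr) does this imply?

dip-slip = heave / cos(dip) = 120 / cos(68°) = 320.3 m
net slip = dip-slip / sin(rake) = 320.3 / sin(67.4°) = 347 m
rate = 347 m / 380 ka = 0.000913 m/yr = 0.913 m/kyr

0.913 m/kyr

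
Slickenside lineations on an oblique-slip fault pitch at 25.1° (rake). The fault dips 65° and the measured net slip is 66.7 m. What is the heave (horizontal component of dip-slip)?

12 m

dip-slip = net slip × sin(rake) = 66.7 m × sin(25.1°) = 28.29 m
heave = dip-slip × cos(dip) = 28.29 × cos(65°) = 12 m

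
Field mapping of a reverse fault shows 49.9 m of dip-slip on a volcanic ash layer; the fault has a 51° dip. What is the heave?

heave = dip-slip × cos(dip) = 49.9 m × cos(51°) = 31.4 m

31.4 m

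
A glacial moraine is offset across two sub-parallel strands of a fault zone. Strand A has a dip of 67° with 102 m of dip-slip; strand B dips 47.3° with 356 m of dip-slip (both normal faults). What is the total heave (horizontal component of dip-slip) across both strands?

281 m

heave_A = 102 × cos(67°) = 39.85 m
heave_B = 356 × cos(47.3°) = 241.4 m
total = 39.85 + 241.4 = 281 m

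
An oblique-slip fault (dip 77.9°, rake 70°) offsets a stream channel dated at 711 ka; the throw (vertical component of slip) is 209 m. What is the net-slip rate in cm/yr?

0.0320 cm/yr

dip-slip = throw / sin(dip) = 209 / sin(77.9°) = 213.7 m
net slip = dip-slip / sin(rake) = 213.7 / sin(70°) = 227.5 m
rate = 227.5 m / 711 ka = 0.000320 m/yr = 0.0320 cm/yr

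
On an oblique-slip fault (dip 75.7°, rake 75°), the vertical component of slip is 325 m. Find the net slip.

dip-slip = throw / sin(dip) = 325 / sin(75.7°) = 335.4 m
net slip = dip-slip / sin(rake) = 335.4 / sin(75°) = 347 m

347 m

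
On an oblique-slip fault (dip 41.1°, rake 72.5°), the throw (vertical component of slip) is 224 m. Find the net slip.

dip-slip = throw / sin(dip) = 224 / sin(41.1°) = 340.7 m
net slip = dip-slip / sin(rake) = 340.7 / sin(72.5°) = 357 m

357 m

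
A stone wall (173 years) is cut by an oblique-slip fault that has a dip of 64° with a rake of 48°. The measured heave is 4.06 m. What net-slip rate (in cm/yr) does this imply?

7.20 cm/yr

dip-slip = heave / cos(dip) = 4.06 / cos(64°) = 9.262 m
net slip = dip-slip / sin(rake) = 9.262 / sin(48°) = 12.46 m
rate = 12.46 m / 173 years = 0.0720 m/yr = 7.20 cm/yr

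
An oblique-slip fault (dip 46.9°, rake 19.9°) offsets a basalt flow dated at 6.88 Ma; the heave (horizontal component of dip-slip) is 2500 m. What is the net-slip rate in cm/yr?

dip-slip = heave / cos(dip) = 2500 / cos(46.9°) = 3659 m
net slip = dip-slip / sin(rake) = 3659 / sin(19.9°) = 10750 m
rate = 10750 m / 6.88 Ma = 0.00156 m/yr = 0.156 cm/yr

0.156 cm/yr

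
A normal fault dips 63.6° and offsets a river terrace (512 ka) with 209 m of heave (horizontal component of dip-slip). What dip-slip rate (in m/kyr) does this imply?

0.918 m/kyr

dip-slip = heave / cos(dip) = 209 m / cos(63.6°) = 470 m
rate = 470 m / 512 ka = 0.000918 m/yr = 0.918 m/kyr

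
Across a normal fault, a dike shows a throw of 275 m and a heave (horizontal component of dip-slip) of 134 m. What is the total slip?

306 m

net slip = √(throw² + heave²) = √(275² + 134²) = 306 m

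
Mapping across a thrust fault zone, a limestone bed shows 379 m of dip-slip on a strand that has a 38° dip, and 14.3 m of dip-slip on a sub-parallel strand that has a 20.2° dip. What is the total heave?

heave_A = 379 × cos(38°) = 298.7 m
heave_B = 14.3 × cos(20.2°) = 13.42 m
total = 298.7 + 13.42 = 312 m

312 m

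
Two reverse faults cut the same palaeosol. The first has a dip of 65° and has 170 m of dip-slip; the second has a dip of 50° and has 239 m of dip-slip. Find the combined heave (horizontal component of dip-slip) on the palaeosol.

225 m

heave_A = 170 × cos(65°) = 71.85 m
heave_B = 239 × cos(50°) = 153.6 m
total = 71.85 + 153.6 = 225 m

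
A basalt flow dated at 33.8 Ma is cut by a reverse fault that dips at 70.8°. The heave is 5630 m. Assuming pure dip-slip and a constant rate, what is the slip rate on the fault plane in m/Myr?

dip-slip = heave / cos(dip) = 5630 m / cos(70.8°) = 17120 m
rate = 17120 m / 33.8 Ma = 0.000506 m/yr = 506 m/Myr

506 m/Myr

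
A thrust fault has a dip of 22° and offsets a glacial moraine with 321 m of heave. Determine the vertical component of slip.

130 m

throw = heave × tan(dip) = 321 × tan(22°) = 130 m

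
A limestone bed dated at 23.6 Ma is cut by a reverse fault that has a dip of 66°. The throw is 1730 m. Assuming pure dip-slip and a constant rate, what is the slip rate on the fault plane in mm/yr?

0.0802 mm/yr

dip-slip = throw / sin(dip) = 1730 m / sin(66°) = 1894 m
rate = 1894 m / 23.6 Ma = 0.0000802 m/yr = 0.0802 mm/yr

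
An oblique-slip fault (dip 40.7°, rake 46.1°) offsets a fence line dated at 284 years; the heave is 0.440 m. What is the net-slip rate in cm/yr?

dip-slip = heave / cos(dip) = 0.440 / cos(40.7°) = 0.5804 m
net slip = dip-slip / sin(rake) = 0.5804 / sin(46.1°) = 0.8055 m
rate = 0.8055 m / 284 years = 0.00284 m/yr = 0.284 cm/yr

0.284 cm/yr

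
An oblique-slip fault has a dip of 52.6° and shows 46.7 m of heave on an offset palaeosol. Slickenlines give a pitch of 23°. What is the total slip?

197 m

dip-slip = heave / cos(dip) = 46.7 / cos(52.6°) = 76.89 m
net slip = dip-slip / sin(rake) = 76.89 / sin(23°) = 197 m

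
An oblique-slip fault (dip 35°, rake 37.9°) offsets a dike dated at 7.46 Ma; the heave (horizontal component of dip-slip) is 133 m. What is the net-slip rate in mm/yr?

dip-slip = heave / cos(dip) = 133 / cos(35°) = 162.4 m
net slip = dip-slip / sin(rake) = 162.4 / sin(37.9°) = 264.3 m
rate = 264.3 m / 7.46 Ma = 0.0000354 m/yr = 0.0354 mm/yr

0.0354 mm/yr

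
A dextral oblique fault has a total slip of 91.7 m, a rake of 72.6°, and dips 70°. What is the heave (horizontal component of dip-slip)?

29.9 m

dip-slip = net slip × sin(rake) = 91.7 m × sin(72.6°) = 87.50 m
heave = dip-slip × cos(dip) = 87.50 × cos(70°) = 29.9 m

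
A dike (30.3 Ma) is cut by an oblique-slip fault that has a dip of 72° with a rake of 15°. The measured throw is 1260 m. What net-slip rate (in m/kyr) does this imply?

dip-slip = throw / sin(dip) = 1260 / sin(72°) = 1325 m
net slip = dip-slip / sin(rake) = 1325 / sin(15°) = 5119 m
rate = 5119 m / 30.3 Ma = 0.000169 m/yr = 0.169 m/kyr

0.169 m/kyr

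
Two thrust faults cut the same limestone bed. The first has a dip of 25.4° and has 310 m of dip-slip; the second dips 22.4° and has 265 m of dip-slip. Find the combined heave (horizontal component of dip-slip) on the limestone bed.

heave_A = 310 × cos(25.4°) = 280 m
heave_B = 265 × cos(22.4°) = 245 m
total = 280 + 245 = 525 m

525 m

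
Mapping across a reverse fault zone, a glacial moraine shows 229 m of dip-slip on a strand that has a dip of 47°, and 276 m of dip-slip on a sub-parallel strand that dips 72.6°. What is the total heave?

239 m

heave_A = 229 × cos(47°) = 156.2 m
heave_B = 276 × cos(72.6°) = 82.54 m
total = 156.2 + 82.54 = 239 m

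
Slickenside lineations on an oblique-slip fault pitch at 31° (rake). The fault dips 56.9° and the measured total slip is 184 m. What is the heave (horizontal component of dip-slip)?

dip-slip = net slip × sin(rake) = 184 m × sin(31°) = 94.77 m
heave = dip-slip × cos(dip) = 94.77 × cos(56.9°) = 51.8 m

51.8 m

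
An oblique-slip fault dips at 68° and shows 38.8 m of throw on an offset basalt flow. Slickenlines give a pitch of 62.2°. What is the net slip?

dip-slip = throw / sin(dip) = 38.8 / sin(68°) = 41.85 m
net slip = dip-slip / sin(rake) = 41.85 / sin(62.2°) = 47.3 m

47.3 m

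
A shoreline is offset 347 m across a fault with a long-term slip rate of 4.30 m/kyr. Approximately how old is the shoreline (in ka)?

age = offset / rate = 347 m / (4.30 m/kyr) = 80700 yr = 80.7 ka

80.7 ka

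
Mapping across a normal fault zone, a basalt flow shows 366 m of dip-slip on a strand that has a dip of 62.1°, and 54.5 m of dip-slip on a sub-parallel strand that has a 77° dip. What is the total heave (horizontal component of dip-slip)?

184 m

heave_A = 366 × cos(62.1°) = 171.3 m
heave_B = 54.5 × cos(77°) = 12.26 m
total = 171.3 + 12.26 = 184 m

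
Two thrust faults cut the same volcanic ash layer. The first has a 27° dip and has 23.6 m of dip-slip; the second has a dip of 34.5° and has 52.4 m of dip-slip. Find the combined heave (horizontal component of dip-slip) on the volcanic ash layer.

heave_A = 23.6 × cos(27°) = 21.03 m
heave_B = 52.4 × cos(34.5°) = 43.18 m
total = 21.03 + 43.18 = 64.2 m

64.2 m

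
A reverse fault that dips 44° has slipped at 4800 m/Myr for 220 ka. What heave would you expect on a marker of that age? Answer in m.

760 m

dip-slip = rate × time = 4800 m/Myr × 220 ka = 1056 m
heave = dip-slip × cos(dip) = 1056 × cos(44°) = 760 m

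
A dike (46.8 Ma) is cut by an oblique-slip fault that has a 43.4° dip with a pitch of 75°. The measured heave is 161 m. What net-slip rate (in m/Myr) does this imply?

dip-slip = heave / cos(dip) = 161 / cos(43.4°) = 221.6 m
net slip = dip-slip / sin(rake) = 221.6 / sin(75°) = 229.4 m
rate = 229.4 m / 46.8 Ma = 0.00000490 m/yr = 4.90 m/Myr

4.90 m/Myr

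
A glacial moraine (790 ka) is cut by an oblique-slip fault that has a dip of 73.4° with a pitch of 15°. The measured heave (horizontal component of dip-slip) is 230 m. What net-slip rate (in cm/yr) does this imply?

dip-slip = heave / cos(dip) = 230 / cos(73.4°) = 805.1 m
net slip = dip-slip / sin(rake) = 805.1 / sin(15°) = 3111 m
rate = 3111 m / 790 ka = 0.00394 m/yr = 0.394 cm/yr

0.394 cm/yr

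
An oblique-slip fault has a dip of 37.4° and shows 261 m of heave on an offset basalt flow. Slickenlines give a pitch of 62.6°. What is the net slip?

dip-slip = heave / cos(dip) = 261 / cos(37.4°) = 328.5 m
net slip = dip-slip / sin(rake) = 328.5 / sin(62.6°) = 370 m

370 m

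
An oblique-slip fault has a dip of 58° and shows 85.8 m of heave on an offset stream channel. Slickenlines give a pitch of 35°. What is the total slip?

282 m

dip-slip = heave / cos(dip) = 85.8 / cos(58°) = 161.9 m
net slip = dip-slip / sin(rake) = 161.9 / sin(35°) = 282 m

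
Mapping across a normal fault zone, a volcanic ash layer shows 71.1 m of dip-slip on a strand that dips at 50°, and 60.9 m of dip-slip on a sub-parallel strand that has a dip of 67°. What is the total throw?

111 m

throw_A = 71.1 × sin(50°) = 54.47 m
throw_B = 60.9 × sin(67°) = 56.06 m
total = 54.47 + 56.06 = 111 m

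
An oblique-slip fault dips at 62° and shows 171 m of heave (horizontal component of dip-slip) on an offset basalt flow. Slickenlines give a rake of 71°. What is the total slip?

dip-slip = heave / cos(dip) = 171 / cos(62°) = 364.2 m
net slip = dip-slip / sin(rake) = 364.2 / sin(71°) = 385 m

385 m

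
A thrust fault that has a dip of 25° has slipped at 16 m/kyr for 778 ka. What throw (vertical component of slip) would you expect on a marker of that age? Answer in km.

5.26 km

dip-slip = rate × time = 16 m/kyr × 778 ka = 12450 m
throw = dip-slip × sin(dip) = 12450 × sin(25°) = 5260 m = 5.26 km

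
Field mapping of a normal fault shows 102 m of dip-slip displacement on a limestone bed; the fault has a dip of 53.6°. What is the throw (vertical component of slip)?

throw = dip-slip × sin(dip) = 102 m × sin(53.6°) = 82.1 m

82.1 m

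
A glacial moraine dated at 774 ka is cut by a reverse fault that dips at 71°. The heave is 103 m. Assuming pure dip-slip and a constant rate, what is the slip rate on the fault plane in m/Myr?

409 m/Myr

dip-slip = heave / cos(dip) = 103 m / cos(71°) = 316.4 m
rate = 316.4 m / 774 ka = 0.000409 m/yr = 409 m/Myr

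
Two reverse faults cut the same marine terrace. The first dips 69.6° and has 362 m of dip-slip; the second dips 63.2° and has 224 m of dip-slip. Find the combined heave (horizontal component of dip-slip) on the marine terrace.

heave_A = 362 × cos(69.6°) = 126.2 m
heave_B = 224 × cos(63.2°) = 101 m
total = 126.2 + 101 = 227 m

227 m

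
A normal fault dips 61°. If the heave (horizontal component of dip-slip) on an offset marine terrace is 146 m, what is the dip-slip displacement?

dip-slip = heave / cos(dip) = 146 / cos(61°) = 301 m

301 m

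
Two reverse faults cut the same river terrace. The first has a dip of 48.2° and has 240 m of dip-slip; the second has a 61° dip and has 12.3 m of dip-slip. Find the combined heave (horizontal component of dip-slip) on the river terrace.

heave_A = 240 × cos(48.2°) = 160 m
heave_B = 12.3 × cos(61°) = 5.963 m
total = 160 + 5.963 = 166 m

166 m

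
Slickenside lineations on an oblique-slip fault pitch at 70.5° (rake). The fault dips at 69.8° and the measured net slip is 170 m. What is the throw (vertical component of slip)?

150 m

dip-slip = net slip × sin(rake) = 170 m × sin(70.5°) = 160.2 m
throw = dip-slip × sin(dip) = 160.2 × sin(69.8°) = 150 m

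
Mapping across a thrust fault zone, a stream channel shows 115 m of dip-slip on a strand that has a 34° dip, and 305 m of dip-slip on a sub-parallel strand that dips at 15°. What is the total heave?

390 m

heave_A = 115 × cos(34°) = 95.34 m
heave_B = 305 × cos(15°) = 294.6 m
total = 95.34 + 294.6 = 390 m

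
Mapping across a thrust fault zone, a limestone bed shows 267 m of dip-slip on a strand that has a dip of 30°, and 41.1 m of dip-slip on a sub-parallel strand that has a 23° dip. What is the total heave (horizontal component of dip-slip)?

269 m

heave_A = 267 × cos(30°) = 231.2 m
heave_B = 41.1 × cos(23°) = 37.83 m
total = 231.2 + 37.83 = 269 m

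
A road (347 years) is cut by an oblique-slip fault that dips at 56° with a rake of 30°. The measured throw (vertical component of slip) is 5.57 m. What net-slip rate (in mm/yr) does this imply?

38.7 mm/yr

dip-slip = throw / sin(dip) = 5.57 / sin(56°) = 6.719 m
net slip = dip-slip / sin(rake) = 6.719 / sin(30°) = 13.44 m
rate = 13.44 m / 347 years = 0.0387 m/yr = 38.7 mm/yr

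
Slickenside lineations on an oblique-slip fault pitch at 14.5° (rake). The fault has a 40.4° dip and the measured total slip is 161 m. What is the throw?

dip-slip = net slip × sin(rake) = 161 m × sin(14.5°) = 40.31 m
throw = dip-slip × sin(dip) = 40.31 × sin(40.4°) = 26.1 m

26.1 m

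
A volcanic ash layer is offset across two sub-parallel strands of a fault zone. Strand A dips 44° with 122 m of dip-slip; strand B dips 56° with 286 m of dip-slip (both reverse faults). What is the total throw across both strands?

322 m

throw_A = 122 × sin(44°) = 84.75 m
throw_B = 286 × sin(56°) = 237.1 m
total = 84.75 + 237.1 = 322 m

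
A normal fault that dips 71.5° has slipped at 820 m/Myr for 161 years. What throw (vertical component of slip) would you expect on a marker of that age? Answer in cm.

12.5 cm

dip-slip = rate × time = 820 m/Myr × 161 years = 0.1320 m
throw = dip-slip × sin(dip) = 0.1320 × sin(71.5°) = 0.125 m = 12.5 cm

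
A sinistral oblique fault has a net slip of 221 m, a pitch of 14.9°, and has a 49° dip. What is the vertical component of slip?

dip-slip = net slip × sin(rake) = 221 m × sin(14.9°) = 56.83 m
throw = dip-slip × sin(dip) = 56.83 × sin(49°) = 42.9 m

42.9 m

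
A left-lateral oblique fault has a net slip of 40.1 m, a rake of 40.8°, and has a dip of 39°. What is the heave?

dip-slip = net slip × sin(rake) = 40.1 m × sin(40.8°) = 26.20 m
heave = dip-slip × cos(dip) = 26.20 × cos(39°) = 20.4 m

20.4 m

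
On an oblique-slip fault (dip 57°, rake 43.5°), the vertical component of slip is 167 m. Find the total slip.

289 m

dip-slip = throw / sin(dip) = 167 / sin(57°) = 199.1 m
net slip = dip-slip / sin(rake) = 199.1 / sin(43.5°) = 289 m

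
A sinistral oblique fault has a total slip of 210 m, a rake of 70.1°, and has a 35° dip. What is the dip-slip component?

dip-slip = net slip × sin(rake) = 210 m × sin(70.1°) = 197 m

197 m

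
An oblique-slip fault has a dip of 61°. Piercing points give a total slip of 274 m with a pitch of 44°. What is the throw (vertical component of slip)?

dip-slip = net slip × sin(rake) = 274 m × sin(44°) = 190.3 m
throw = dip-slip × sin(dip) = 190.3 × sin(61°) = 166 m

166 m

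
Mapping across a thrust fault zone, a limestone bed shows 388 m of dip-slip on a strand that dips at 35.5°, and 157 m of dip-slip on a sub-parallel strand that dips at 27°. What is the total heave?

456 m

heave_A = 388 × cos(35.5°) = 315.9 m
heave_B = 157 × cos(27°) = 139.9 m
total = 315.9 + 139.9 = 456 m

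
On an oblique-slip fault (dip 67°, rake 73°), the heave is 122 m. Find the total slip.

dip-slip = heave / cos(dip) = 122 / cos(67°) = 312.2 m
net slip = dip-slip / sin(rake) = 312.2 / sin(73°) = 327 m

327 m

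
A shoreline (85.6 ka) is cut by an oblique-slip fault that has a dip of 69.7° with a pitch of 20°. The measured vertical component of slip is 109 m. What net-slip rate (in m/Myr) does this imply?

3970 m/Myr

dip-slip = throw / sin(dip) = 109 / sin(69.7°) = 116.2 m
net slip = dip-slip / sin(rake) = 116.2 / sin(20°) = 339.8 m
rate = 339.8 m / 85.6 ka = 0.00397 m/yr = 3970 m/Myr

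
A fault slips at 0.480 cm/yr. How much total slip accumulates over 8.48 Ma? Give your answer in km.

40.7 km

slip = rate × time = 0.480 cm/yr × 8.48 Ma = 40700 m = 40.7 km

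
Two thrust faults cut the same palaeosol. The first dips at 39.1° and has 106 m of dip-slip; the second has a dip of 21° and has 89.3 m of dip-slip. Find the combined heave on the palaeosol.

166 m

heave_A = 106 × cos(39.1°) = 82.26 m
heave_B = 89.3 × cos(21°) = 83.37 m
total = 82.26 + 83.37 = 166 m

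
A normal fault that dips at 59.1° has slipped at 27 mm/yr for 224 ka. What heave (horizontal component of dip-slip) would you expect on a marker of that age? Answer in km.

3.11 km

dip-slip = rate × time = 27 mm/yr × 224 ka = 6048 m
heave = dip-slip × cos(dip) = 6048 × cos(59.1°) = 3110 m = 3.11 km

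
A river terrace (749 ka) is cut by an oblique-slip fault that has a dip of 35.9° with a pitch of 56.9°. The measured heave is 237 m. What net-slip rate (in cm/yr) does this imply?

dip-slip = heave / cos(dip) = 237 / cos(35.9°) = 292.6 m
net slip = dip-slip / sin(rake) = 292.6 / sin(56.9°) = 349.3 m
rate = 349.3 m / 749 ka = 0.000466 m/yr = 0.0466 cm/yr

0.0466 cm/yr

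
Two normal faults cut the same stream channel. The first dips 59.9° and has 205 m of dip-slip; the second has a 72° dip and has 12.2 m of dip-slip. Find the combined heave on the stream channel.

107 m

heave_A = 205 × cos(59.9°) = 102.8 m
heave_B = 12.2 × cos(72°) = 3.770 m
total = 102.8 + 3.770 = 107 m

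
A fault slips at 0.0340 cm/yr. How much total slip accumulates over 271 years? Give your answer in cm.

slip = rate × time = 0.0340 cm/yr × 271 years = 0.0921 m = 9.21 cm

9.21 cm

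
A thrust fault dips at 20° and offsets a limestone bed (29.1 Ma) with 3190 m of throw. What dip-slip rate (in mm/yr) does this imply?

dip-slip = throw / sin(dip) = 3190 m / sin(20°) = 9327 m
rate = 9327 m / 29.1 Ma = 0.000321 m/yr = 0.321 mm/yr

0.321 mm/yr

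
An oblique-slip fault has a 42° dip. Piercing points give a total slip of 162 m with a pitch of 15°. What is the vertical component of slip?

28.1 m

dip-slip = net slip × sin(rake) = 162 m × sin(15°) = 41.93 m
throw = dip-slip × sin(dip) = 41.93 × sin(42°) = 28.1 m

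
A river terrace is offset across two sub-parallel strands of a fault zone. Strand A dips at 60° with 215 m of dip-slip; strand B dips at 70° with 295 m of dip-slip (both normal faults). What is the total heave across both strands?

208 m

heave_A = 215 × cos(60°) = 107.5 m
heave_B = 295 × cos(70°) = 100.9 m
total = 107.5 + 100.9 = 208 m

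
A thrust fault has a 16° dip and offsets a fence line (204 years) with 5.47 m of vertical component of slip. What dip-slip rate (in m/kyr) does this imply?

97.3 m/kyr

dip-slip = throw / sin(dip) = 5.47 m / sin(16°) = 19.84 m
rate = 19.84 m / 204 years = 0.0973 m/yr = 97.3 m/kyr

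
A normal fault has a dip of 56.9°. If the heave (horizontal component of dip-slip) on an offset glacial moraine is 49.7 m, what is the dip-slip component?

91 m

dip-slip = heave / cos(dip) = 49.7 / cos(56.9°) = 91 m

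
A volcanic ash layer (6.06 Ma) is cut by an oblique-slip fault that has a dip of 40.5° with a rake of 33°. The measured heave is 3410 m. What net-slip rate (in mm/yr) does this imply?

1.36 mm/yr

dip-slip = heave / cos(dip) = 3410 / cos(40.5°) = 4484 m
net slip = dip-slip / sin(rake) = 4484 / sin(33°) = 8234 m
rate = 8234 m / 6.06 Ma = 0.00136 m/yr = 1.36 mm/yr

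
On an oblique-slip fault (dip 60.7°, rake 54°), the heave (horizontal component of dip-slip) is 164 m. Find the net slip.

414 m

dip-slip = heave / cos(dip) = 164 / cos(60.7°) = 335.1 m
net slip = dip-slip / sin(rake) = 335.1 / sin(54°) = 414 m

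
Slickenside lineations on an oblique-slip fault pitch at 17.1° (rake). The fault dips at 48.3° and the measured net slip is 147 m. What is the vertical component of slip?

32.3 m

dip-slip = net slip × sin(rake) = 147 m × sin(17.1°) = 43.22 m
throw = dip-slip × sin(dip) = 43.22 × sin(48.3°) = 32.3 m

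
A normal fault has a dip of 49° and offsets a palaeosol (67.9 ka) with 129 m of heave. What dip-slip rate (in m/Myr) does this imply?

dip-slip = heave / cos(dip) = 129 m / cos(49°) = 196.6 m
rate = 196.6 m / 67.9 ka = 0.00290 m/yr = 2900 m/Myr

2900 m/Myr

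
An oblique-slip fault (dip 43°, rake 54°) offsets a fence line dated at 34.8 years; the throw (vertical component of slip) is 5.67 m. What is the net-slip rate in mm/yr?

295 mm/yr

dip-slip = throw / sin(dip) = 5.67 / sin(43°) = 8.314 m
net slip = dip-slip / sin(rake) = 8.314 / sin(54°) = 10.28 m
rate = 10.28 m / 34.8 years = 0.295 m/yr = 295 mm/yr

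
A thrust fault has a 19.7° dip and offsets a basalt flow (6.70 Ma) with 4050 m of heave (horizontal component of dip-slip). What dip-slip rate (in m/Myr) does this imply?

dip-slip = heave / cos(dip) = 4050 m / cos(19.7°) = 4302 m
rate = 4302 m / 6.70 Ma = 0.000642 m/yr = 642 m/Myr

642 m/Myr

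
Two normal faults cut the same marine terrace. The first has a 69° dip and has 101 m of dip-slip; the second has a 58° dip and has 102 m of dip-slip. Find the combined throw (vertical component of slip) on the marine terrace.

181 m

throw_A = 101 × sin(69°) = 94.29 m
throw_B = 102 × sin(58°) = 86.50 m
total = 94.29 + 86.50 = 181 m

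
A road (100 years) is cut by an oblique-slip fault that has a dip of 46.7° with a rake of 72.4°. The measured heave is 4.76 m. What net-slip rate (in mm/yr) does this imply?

dip-slip = heave / cos(dip) = 4.76 / cos(46.7°) = 6.941 m
net slip = dip-slip / sin(rake) = 6.941 / sin(72.4°) = 7.281 m
rate = 7.281 m / 100 years = 0.0728 m/yr = 72.8 mm/yr

72.8 mm/yr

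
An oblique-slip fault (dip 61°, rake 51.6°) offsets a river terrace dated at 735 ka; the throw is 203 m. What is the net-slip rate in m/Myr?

403 m/Myr

dip-slip = throw / sin(dip) = 203 / sin(61°) = 232.1 m
net slip = dip-slip / sin(rake) = 232.1 / sin(51.6°) = 296.2 m
rate = 296.2 m / 735 ka = 0.000403 m/yr = 403 m/Myr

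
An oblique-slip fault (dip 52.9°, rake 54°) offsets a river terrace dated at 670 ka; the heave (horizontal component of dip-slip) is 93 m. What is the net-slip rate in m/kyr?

0.284 m/kyr

dip-slip = heave / cos(dip) = 93 / cos(52.9°) = 154.2 m
net slip = dip-slip / sin(rake) = 154.2 / sin(54°) = 190.6 m
rate = 190.6 m / 670 ka = 0.000284 m/yr = 0.284 m/kyr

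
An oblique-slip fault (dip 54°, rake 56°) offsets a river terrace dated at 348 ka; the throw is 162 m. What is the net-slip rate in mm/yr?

dip-slip = throw / sin(dip) = 162 / sin(54°) = 200.2 m
net slip = dip-slip / sin(rake) = 200.2 / sin(56°) = 241.5 m
rate = 241.5 m / 348 ka = 0.000694 m/yr = 0.694 mm/yr

0.694 mm/yr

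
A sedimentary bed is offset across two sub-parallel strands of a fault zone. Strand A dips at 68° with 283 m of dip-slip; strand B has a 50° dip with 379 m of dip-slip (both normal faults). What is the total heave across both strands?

heave_A = 283 × cos(68°) = 106 m
heave_B = 379 × cos(50°) = 243.6 m
total = 106 + 243.6 = 350 m

350 m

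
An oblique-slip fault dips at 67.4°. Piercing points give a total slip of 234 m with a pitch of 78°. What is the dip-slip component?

dip-slip = net slip × sin(rake) = 234 m × sin(78°) = 229 m

229 m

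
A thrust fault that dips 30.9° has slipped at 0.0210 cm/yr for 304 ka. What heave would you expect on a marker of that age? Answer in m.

54.8 m

dip-slip = rate × time = 0.0210 cm/yr × 304 ka = 63.84 m
heave = dip-slip × cos(dip) = 63.84 × cos(30.9°) = 54.8 m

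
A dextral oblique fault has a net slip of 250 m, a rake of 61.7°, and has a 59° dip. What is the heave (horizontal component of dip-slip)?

dip-slip = net slip × sin(rake) = 250 m × sin(61.7°) = 220.1 m
heave = dip-slip × cos(dip) = 220.1 × cos(59°) = 113 m

113 m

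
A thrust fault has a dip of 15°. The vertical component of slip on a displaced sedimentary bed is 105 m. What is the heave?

392 m

heave = throw / tan(dip) = 105 / tan(15°) = 392 m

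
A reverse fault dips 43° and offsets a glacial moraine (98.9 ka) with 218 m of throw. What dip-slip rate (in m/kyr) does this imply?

3.23 m/kyr

dip-slip = throw / sin(dip) = 218 m / sin(43°) = 319.6 m
rate = 319.6 m / 98.9 ka = 0.00323 m/yr = 3.23 m/kyr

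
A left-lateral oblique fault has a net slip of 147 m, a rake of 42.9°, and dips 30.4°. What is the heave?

dip-slip = net slip × sin(rake) = 147 m × sin(42.9°) = 100.1 m
heave = dip-slip × cos(dip) = 100.1 × cos(30.4°) = 86.3 m

86.3 m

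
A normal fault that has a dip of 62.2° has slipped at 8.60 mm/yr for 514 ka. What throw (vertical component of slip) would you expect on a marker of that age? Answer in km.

dip-slip = rate × time = 8.60 mm/yr × 514 ka = 4420 m
throw = dip-slip × sin(dip) = 4420 × sin(62.2°) = 3910 m = 3.91 km

3.91 km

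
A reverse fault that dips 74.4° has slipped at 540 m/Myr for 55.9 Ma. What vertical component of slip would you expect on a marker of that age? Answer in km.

dip-slip = rate × time = 540 m/Myr × 55.9 Ma = 30190 m
throw = dip-slip × sin(dip) = 30190 × sin(74.4°) = 29100 m = 29.1 km

29.1 km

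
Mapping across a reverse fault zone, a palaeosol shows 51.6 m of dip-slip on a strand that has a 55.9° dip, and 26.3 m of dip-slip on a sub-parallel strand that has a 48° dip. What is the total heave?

heave_A = 51.6 × cos(55.9°) = 28.93 m
heave_B = 26.3 × cos(48°) = 17.60 m
total = 28.93 + 17.60 = 46.5 m

46.5 m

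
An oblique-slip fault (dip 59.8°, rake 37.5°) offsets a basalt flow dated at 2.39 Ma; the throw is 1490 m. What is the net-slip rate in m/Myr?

dip-slip = throw / sin(dip) = 1490 / sin(59.8°) = 1724 m
net slip = dip-slip / sin(rake) = 1724 / sin(37.5°) = 2832 m
rate = 2832 m / 2.39 Ma = 0.00118 m/yr = 1180 m/Myr

1180 m/Myr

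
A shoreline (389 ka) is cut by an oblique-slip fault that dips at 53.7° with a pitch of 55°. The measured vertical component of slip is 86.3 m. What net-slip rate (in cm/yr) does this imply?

dip-slip = throw / sin(dip) = 86.3 / sin(53.7°) = 107.1 m
net slip = dip-slip / sin(rake) = 107.1 / sin(55°) = 130.7 m
rate = 130.7 m / 389 ka = 0.000336 m/yr = 0.0336 cm/yr

0.0336 cm/yr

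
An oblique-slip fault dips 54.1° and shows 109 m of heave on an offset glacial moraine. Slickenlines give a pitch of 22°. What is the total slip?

dip-slip = heave / cos(dip) = 109 / cos(54.1°) = 185.9 m
net slip = dip-slip / sin(rake) = 185.9 / sin(22°) = 496 m

496 m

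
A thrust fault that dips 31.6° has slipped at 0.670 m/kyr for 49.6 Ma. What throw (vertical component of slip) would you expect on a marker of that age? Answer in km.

17.4 km

dip-slip = rate × time = 0.670 m/kyr × 49.6 Ma = 33230 m
throw = dip-slip × sin(dip) = 33230 × sin(31.6°) = 17400 m = 17.4 km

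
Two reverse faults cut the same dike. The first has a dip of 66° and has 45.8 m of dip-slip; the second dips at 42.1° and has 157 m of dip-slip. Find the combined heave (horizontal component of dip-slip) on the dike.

heave_A = 45.8 × cos(66°) = 18.63 m
heave_B = 157 × cos(42.1°) = 116.5 m
total = 18.63 + 116.5 = 135 m

135 m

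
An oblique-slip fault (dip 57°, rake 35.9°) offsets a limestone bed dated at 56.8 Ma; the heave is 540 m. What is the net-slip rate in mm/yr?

dip-slip = heave / cos(dip) = 540 / cos(57°) = 991.5 m
net slip = dip-slip / sin(rake) = 991.5 / sin(35.9°) = 1691 m
rate = 1691 m / 56.8 Ma = 0.0000298 m/yr = 0.0298 mm/yr

0.0298 mm/yr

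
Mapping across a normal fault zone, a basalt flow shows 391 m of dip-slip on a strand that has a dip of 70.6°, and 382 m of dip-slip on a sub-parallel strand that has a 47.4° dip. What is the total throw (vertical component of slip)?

throw_A = 391 × sin(70.6°) = 368.8 m
throw_B = 382 × sin(47.4°) = 281.2 m
total = 368.8 + 281.2 = 650 m

650 m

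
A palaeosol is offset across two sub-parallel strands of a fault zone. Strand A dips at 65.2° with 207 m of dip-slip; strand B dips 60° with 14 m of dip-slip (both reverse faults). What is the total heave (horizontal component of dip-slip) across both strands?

93.8 m

heave_A = 207 × cos(65.2°) = 86.83 m
heave_B = 14 × cos(60°) = 7 m
total = 86.83 + 7 = 93.8 m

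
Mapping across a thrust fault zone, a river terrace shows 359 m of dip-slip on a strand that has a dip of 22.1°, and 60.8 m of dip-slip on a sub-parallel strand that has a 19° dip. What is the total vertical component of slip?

throw_A = 359 × sin(22.1°) = 135.1 m
throw_B = 60.8 × sin(19°) = 19.79 m
total = 135.1 + 19.79 = 155 m

155 m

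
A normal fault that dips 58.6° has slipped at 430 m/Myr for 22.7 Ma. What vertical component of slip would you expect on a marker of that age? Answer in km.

8.33 km

dip-slip = rate × time = 430 m/Myr × 22.7 Ma = 9761 m
throw = dip-slip × sin(dip) = 9761 × sin(58.6°) = 8330 m = 8.33 km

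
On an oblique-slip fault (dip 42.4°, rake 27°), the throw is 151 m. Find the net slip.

dip-slip = throw / sin(dip) = 151 / sin(42.4°) = 223.9 m
net slip = dip-slip / sin(rake) = 223.9 / sin(27°) = 493 m

493 m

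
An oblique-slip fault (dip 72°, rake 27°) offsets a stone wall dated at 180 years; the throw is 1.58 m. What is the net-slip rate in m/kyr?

20.3 m/kyr

dip-slip = throw / sin(dip) = 1.58 / sin(72°) = 1.661 m
net slip = dip-slip / sin(rake) = 1.661 / sin(27°) = 3.659 m
rate = 3.659 m / 180 years = 0.0203 m/yr = 20.3 m/kyr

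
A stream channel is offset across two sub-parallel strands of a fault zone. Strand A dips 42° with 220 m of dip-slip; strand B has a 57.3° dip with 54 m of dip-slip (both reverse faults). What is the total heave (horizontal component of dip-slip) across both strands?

heave_A = 220 × cos(42°) = 163.5 m
heave_B = 54 × cos(57.3°) = 29.17 m
total = 163.5 + 29.17 = 193 m

193 m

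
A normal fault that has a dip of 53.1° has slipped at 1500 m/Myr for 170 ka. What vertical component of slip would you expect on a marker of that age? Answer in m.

204 m

dip-slip = rate × time = 1500 m/Myr × 170 ka = 255 m
throw = dip-slip × sin(dip) = 255 × sin(53.1°) = 204 m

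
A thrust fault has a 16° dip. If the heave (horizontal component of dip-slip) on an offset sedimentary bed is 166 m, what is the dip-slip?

dip-slip = heave / cos(dip) = 166 / cos(16°) = 173 m

173 m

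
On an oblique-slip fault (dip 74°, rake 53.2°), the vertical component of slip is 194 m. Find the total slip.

dip-slip = throw / sin(dip) = 194 / sin(74°) = 201.8 m
net slip = dip-slip / sin(rake) = 201.8 / sin(53.2°) = 252 m

252 m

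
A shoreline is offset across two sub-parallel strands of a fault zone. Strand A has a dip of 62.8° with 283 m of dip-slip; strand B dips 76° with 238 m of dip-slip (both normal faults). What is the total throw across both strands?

483 m

throw_A = 283 × sin(62.8°) = 251.7 m
throw_B = 238 × sin(76°) = 230.9 m
total = 251.7 + 230.9 = 483 m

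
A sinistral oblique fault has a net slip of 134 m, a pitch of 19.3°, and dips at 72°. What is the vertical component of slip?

dip-slip = net slip × sin(rake) = 134 m × sin(19.3°) = 44.29 m
throw = dip-slip × sin(dip) = 44.29 × sin(72°) = 42.1 m

42.1 m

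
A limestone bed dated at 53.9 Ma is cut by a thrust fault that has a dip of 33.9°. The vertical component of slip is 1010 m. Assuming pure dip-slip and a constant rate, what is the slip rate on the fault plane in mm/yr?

dip-slip = throw / sin(dip) = 1010 m / sin(33.9°) = 1811 m
rate = 1811 m / 53.9 Ma = 0.0000336 m/yr = 0.0336 mm/yr

0.0336 mm/yr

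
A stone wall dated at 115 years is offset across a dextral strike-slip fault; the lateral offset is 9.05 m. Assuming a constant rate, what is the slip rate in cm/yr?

rate = 9.05 m / 115 years = 0.0787 m/yr = 7.87 cm/yr

7.87 cm/yr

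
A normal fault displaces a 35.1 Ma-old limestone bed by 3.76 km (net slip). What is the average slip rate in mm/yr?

rate = 3.76 km / 35.1 Ma = 0.000107 m/yr = 0.107 mm/yr

0.107 mm/yr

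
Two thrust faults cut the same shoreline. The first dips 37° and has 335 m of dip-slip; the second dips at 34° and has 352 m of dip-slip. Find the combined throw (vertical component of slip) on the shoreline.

throw_A = 335 × sin(37°) = 201.6 m
throw_B = 352 × sin(34°) = 196.8 m
total = 201.6 + 196.8 = 398 m

398 m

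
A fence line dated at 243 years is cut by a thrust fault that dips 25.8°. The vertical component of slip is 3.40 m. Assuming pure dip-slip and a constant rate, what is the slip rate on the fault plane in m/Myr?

dip-slip = throw / sin(dip) = 3.40 m / sin(25.8°) = 7.812 m
rate = 7.812 m / 243 years = 0.0321 m/yr = 32100 m/Myr

32100 m/Myr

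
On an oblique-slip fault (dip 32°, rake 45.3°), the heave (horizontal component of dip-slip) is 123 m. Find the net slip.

dip-slip = heave / cos(dip) = 123 / cos(32°) = 145 m
net slip = dip-slip / sin(rake) = 145 / sin(45.3°) = 204 m

204 m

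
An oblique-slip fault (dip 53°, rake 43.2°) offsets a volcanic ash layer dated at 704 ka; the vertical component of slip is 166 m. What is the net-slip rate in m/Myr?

431 m/Myr

dip-slip = throw / sin(dip) = 166 / sin(53°) = 207.9 m
net slip = dip-slip / sin(rake) = 207.9 / sin(43.2°) = 303.6 m
rate = 303.6 m / 704 ka = 0.000431 m/yr = 431 m/Myr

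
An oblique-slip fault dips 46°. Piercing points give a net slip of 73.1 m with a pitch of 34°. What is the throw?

29.4 m

dip-slip = net slip × sin(rake) = 73.1 m × sin(34°) = 40.88 m
throw = dip-slip × sin(dip) = 40.88 × sin(46°) = 29.4 m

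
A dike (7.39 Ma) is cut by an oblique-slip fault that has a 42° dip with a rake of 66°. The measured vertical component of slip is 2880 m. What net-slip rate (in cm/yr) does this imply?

dip-slip = throw / sin(dip) = 2880 / sin(42°) = 4304 m
net slip = dip-slip / sin(rake) = 4304 / sin(66°) = 4711 m
rate = 4711 m / 7.39 Ma = 0.000638 m/yr = 0.0638 cm/yr

0.0638 cm/yr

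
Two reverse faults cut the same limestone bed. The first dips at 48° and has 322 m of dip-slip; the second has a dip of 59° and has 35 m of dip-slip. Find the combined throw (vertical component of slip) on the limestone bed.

throw_A = 322 × sin(48°) = 239.3 m
throw_B = 35 × sin(59°) = 30 m
total = 239.3 + 30 = 269 m

269 m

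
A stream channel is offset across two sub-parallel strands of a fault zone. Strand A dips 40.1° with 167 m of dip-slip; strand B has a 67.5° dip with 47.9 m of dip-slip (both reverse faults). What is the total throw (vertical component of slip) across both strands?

152 m

throw_A = 167 × sin(40.1°) = 107.6 m
throw_B = 47.9 × sin(67.5°) = 44.25 m
total = 107.6 + 44.25 = 152 m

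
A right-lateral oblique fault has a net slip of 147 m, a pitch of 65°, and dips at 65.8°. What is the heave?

dip-slip = net slip × sin(rake) = 147 m × sin(65°) = 133.2 m
heave = dip-slip × cos(dip) = 133.2 × cos(65.8°) = 54.6 m

54.6 m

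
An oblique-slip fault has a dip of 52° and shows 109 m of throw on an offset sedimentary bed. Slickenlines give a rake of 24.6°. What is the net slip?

332 m

dip-slip = throw / sin(dip) = 109 / sin(52°) = 138.3 m
net slip = dip-slip / sin(rake) = 138.3 / sin(24.6°) = 332 m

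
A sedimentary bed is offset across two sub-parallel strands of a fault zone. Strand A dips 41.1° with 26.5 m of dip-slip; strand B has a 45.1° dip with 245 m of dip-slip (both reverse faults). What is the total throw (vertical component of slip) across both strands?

throw_A = 26.5 × sin(41.1°) = 17.42 m
throw_B = 245 × sin(45.1°) = 173.5 m
total = 17.42 + 173.5 = 191 m

191 m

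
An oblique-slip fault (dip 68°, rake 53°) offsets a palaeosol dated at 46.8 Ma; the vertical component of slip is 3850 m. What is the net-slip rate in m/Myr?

111 m/Myr

dip-slip = throw / sin(dip) = 3850 / sin(68°) = 4152 m
net slip = dip-slip / sin(rake) = 4152 / sin(53°) = 5199 m
rate = 5199 m / 46.8 Ma = 0.000111 m/yr = 111 m/Myr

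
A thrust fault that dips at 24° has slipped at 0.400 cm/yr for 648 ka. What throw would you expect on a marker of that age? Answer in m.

dip-slip = rate × time = 0.400 cm/yr × 648 ka = 2592 m
throw = dip-slip × sin(dip) = 2592 × sin(24°) = 1050 m

1050 m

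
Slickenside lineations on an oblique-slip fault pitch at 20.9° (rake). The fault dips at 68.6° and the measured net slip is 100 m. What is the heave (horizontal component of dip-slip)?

dip-slip = net slip × sin(rake) = 100 m × sin(20.9°) = 35.67 m
heave = dip-slip × cos(dip) = 35.67 × cos(68.6°) = 13 m

13 m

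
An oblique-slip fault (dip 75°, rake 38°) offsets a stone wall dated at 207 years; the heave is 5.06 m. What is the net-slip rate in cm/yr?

dip-slip = heave / cos(dip) = 5.06 / cos(75°) = 19.55 m
net slip = dip-slip / sin(rake) = 19.55 / sin(38°) = 31.76 m
rate = 31.76 m / 207 years = 0.153 m/yr = 15.3 cm/yr

15.3 cm/yr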